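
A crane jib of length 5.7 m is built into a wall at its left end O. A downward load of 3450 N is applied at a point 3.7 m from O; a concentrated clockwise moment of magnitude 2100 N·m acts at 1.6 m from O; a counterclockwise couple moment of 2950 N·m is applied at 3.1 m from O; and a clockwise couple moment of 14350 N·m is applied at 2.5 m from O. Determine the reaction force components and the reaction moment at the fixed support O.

O_x = 0, O_y = 3450 N, M_O = 26260 N·m

ΣF_x = 0: O_x = 0.
ΣF_y = 0: O_y − 3450 = 0 → O_y = 3450 N.
ΣM about O: M_O − 3450·3.7 − 2100 + 2950 − 14350 = 0 → M_O = 26260 N·m.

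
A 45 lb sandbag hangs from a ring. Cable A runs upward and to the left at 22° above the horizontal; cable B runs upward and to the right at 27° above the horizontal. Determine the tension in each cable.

T_A = 53.13 lb, T_B = 55.28 lb

ΣF_x = 0: −T_A·cos22° + T_B·cos27° = 0 → T_B = 1.0406·T_A.
ΣF_y = 0: T_A·sin22° + T_B·sin27° = 45.
Substitute: T_A·(0.374607 + 1.0406·0.45399) = 45 → T_A = 53.1269 ≈ 53.13 lb.
Then T_B = 1.0406 × 53.1269 = 55.28 lb.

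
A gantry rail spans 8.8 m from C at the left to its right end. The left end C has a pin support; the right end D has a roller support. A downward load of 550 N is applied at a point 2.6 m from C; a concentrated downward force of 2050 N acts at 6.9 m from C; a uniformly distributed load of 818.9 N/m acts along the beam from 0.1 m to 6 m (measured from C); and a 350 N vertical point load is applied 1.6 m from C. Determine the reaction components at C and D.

Resultant of the distributed load: 818.9 × 5.9 = 4831.51 N at 3.05 m from C.
ΣM about C: D_y·8.8 − 550·2.6 − 2050·6.9 − (818.9·5.9)·3.05 − 350·1.6 = 0 → D_y = 30871.1055/8.8 = 3508.08 ≈ 3508 N.
ΣF_y = 0: C_y + 3508.08 − 550 − 2050 − 818.9·5.9 − 350 = 0 → C_y = 4273 N.
ΣF_x = 0: no horizontal applied forces, so C_x = 0.

C_x = 0, C_y = 4273 N, D_y = 3508 N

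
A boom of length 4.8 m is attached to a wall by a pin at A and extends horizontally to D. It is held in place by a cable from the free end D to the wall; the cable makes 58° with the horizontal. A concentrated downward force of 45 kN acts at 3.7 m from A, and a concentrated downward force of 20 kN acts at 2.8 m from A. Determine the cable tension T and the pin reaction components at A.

ΣM about A: T·sin58°·4.8 − 45·3.7 − 20·2.8 = 0 → T = 222.5/(4.8·0.848048) = 54.6598 ≈ 54.66 kN.
ΣF_x = 0: A_x − T·cos58° = 0 → A_x = 54.6598 × 0.529919 = 28.97 kN.
ΣF_y = 0: A_y + T·sin58° − 45 − 20 = 0 → A_y = 65 − 54.6598 × 0.848048 = 18.65 kN.

T = 54.66 kN, A_x = 28.97 kN, A_y = 18.65 kN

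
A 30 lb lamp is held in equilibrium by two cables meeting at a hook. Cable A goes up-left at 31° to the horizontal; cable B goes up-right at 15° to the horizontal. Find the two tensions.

T_A = 40.28 lb, T_B = 35.75 lb

ΣF_x = 0: −T_A·cos31° + T_B·cos15° = 0 → T_B = 0.887405·T_A.
ΣF_y = 0: T_A·sin31° + T_B·sin15° = 30.
Substitute: T_A·(0.515038 + 0.887405·0.258819) = 30 → T_A = 40.2839 ≈ 40.28 lb.
Then T_B = 0.887405 × 40.2839 = 35.75 lb.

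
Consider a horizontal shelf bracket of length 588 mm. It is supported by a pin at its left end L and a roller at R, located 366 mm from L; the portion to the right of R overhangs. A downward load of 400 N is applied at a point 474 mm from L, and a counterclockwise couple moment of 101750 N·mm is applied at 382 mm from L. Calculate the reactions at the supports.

Taking moments about L: R_y·366 − 400·474 + 101750 = 0 → R_y = 87850/366 = 240.027 ≈ 240.0 N.
ΣF_y = 0: L_y + 240.027 − 400 = 0 → L_y = 160.0 N.
ΣF_x = 0: no horizontal applied forces, so L_x = 0.

L_x = 0, L_y = 160.0 N, R_y = 240.0 N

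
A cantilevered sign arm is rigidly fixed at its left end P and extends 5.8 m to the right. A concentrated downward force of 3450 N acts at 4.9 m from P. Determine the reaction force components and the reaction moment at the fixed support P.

ΣF_x = 0: P_x = 0.
ΣF_y = 0: P_y − 3450 = 0 → P_y = 3450 N.
ΣM about P: M_P − 3450·4.9 = 0 → M_P = 16900 N·m.

P_x = 0, P_y = 3450 N, M_P = 16900 N·m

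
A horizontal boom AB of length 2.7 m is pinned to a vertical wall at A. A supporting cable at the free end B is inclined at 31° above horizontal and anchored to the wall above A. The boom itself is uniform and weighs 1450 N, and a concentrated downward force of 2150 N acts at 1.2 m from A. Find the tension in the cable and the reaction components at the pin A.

T = 3263 N, A_x = 2797 N, A_y = 1919 N

ΣM about A: T·sin31°·2.7 − 1450·1.35 − 2150·1.2 = 0 → T = 4537.5/(2.7·0.515038) = 3262.97 ≈ 3263 N.
ΣF_x = 0: A_x − T·cos31° = 0 → A_x = 3262.97 × 0.857167 = 2797 N.
ΣF_y = 0: A_y + T·sin31° − 1450 − 2150 = 0 → A_y = 3600 − 3262.97 × 0.515038 = 1919 N.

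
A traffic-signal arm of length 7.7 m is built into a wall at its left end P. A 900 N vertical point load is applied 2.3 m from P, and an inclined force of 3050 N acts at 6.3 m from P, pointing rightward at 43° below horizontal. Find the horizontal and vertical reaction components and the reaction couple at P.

P_x = -2231 N, P_y = 2980 N, M_P = 15170 N·m

ΣF_x = 0: P_x + 3050·cos43° = 0 → P_x = -2231 N.
ΣF_y = 0: P_y − 900 − 3050·sin43° = 0 → P_y = 2980 N.
ΣM about P: M_P − 900·2.3 − 3050·sin43°·6.3 = 0 → M_P = 15170 N·m.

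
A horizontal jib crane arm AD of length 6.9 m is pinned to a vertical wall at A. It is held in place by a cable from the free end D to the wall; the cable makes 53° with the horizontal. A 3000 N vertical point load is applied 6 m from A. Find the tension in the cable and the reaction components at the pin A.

T = 3266 N, A_x = 1966 N, A_y = 391.3 N

ΣM about A: T·sin53°·6.9 − 3000·6 = 0 → T = 18000/(6.9·0.798636) = 3266.44 ≈ 3266 N.
ΣF_x = 0: A_x − T·cos53° = 0 → A_x = 3266.44 × 0.601815 = 1966 N.
ΣF_y = 0: A_y + T·sin53° − 3000 = 0 → A_y = 3000 − 3266.44 × 0.798636 = 391.3 N.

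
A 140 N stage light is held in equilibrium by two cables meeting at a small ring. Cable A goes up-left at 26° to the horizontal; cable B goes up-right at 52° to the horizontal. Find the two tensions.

ΣF_x = 0: −T_A·cos26° + T_B·cos52° = 0 → T_B = 1.45988·T_A.
ΣF_y = 0: T_A·sin26° + T_B·sin52° = 140.
Substitute: T_A·(0.438371 + 1.45988·0.788011) = 140 → T_A = 88.1183 ≈ 88.12 N.
Then T_B = 1.45988 × 88.1183 = 128.6 N.

T_A = 88.12 N, T_B = 128.6 N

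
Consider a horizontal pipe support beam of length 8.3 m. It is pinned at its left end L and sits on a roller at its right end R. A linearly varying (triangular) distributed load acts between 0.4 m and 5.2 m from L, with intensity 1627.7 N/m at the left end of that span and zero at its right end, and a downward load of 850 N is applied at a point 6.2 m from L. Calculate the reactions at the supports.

L_x = 0, L_y = 3180 N, R_y = 1576 N

Resultant of the triangular load: ½ × 1627.7 × 4.8 = 3906.48 N, acting at 2 m from L (one-third of the span from the peak).
Moments about L: R_y·8.3 − (½·1627.7·4.8)·2 − 850·6.2 = 0 → R_y = 13082.96/8.3 = 1576.26 ≈ 1576 N.
ΣF_y = 0: L_y + 1576.26 − ½·1627.7·4.8 − 850 = 0 → L_y = 3180 N.
ΣF_x = 0: no horizontal applied forces, so L_x = 0.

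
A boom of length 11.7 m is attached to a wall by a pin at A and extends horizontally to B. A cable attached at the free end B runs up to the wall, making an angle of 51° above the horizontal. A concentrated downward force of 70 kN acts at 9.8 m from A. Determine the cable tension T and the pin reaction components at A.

ΣM about A: T·sin51°·11.7 − 70·9.8 = 0 → T = 686/(11.7·0.777146) = 75.4459 ≈ 75.45 kN.
ΣF_x = 0: A_x − T·cos51° = 0 → A_x = 75.4459 × 0.62932 = 47.48 kN.
ΣF_y = 0: A_y + T·sin51° − 70 = 0 → A_y = 70 − 75.4459 × 0.777146 = 11.37 kN.

T = 75.45 kN, A_x = 47.48 kN, A_y = 11.37 kN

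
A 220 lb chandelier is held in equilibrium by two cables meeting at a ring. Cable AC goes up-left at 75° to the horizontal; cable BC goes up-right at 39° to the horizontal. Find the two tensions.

ΣF_x = 0: −T_AC·cos75° + T_BC·cos39° = 0 → T_BC = 0.333038·T_AC.
ΣF_y = 0: T_AC·sin75° + T_BC·sin39° = 220.
Substitute: T_AC·(0.965926 + 0.333038·0.62932) = 220 → T_AC = 187.152 ≈ 187.2 lb.
Then T_BC = 0.333038 × 187.152 = 62.33 lb.

T_AC = 187.2 lb, T_BC = 62.33 lb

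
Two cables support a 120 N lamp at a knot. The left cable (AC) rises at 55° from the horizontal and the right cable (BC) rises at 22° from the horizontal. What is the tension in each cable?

ΣF_x = 0: −T_AC·cos55° + T_BC·cos22° = 0 → T_BC = 0.618622·T_AC.
ΣF_y = 0: T_AC·sin55° + T_BC·sin22° = 120.
Substitute: T_AC·(0.819152 + 0.618622·0.374607) = 120 → T_AC = 114.189 ≈ 114.2 N.
Then T_BC = 0.618622 × 114.189 = 70.64 N.

T_AC = 114.2 N, T_BC = 70.64 N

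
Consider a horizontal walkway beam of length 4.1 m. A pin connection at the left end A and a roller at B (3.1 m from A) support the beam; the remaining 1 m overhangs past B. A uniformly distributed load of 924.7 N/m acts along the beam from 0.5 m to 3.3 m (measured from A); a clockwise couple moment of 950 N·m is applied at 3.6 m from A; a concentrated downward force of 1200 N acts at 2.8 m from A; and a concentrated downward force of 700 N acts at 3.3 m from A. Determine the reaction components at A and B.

Resultant of the distributed load: 924.7 × 2.8 = 2589.16 N at 1.9 m from A.
Moments about A: B_y·3.1 − (924.7·2.8)·1.9 − 950 − 1200·2.8 − 700·3.3 = 0 → B_y = 11539.404/3.1 = 3722.39 ≈ 3722 N.
ΣF_y = 0: A_y + 3722.39 − 924.7·2.8 − 1200 − 700 = 0 → A_y = 766.8 N.
ΣF_x = 0: no horizontal applied forces, so A_x = 0.

A_x = 0, A_y = 766.8 N, B_y = 3722 N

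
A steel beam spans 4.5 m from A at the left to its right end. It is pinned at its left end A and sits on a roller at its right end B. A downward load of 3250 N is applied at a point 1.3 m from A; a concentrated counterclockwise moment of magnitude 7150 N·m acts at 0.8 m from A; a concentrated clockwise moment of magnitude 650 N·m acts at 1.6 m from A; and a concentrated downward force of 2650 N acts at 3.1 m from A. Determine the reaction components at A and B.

Moments about A: B_y·4.5 − 3250·1.3 + 7150 − 650 − 2650·3.1 = 0 → B_y = 5940/4.5 = 1320 N.
ΣF_y = 0: A_y + 1320 − 3250 − 2650 = 0 → A_y = 4580 N.
ΣF_x = 0: no horizontal applied forces, so A_x = 0.

A_x = 0, A_y = 4580 N, B_y = 1320 N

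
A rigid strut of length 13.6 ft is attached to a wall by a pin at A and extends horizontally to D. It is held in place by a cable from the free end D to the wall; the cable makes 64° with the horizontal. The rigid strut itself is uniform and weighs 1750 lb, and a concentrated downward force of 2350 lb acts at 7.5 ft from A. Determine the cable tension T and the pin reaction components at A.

ΣM about A: T·sin64°·13.6 − 1750·6.8 − 2350·7.5 = 0 → T = 29525/(13.6·0.898794) = 2415.41 ≈ 2415 lb.
ΣF_x = 0: A_x − T·cos64° = 0 → A_x = 2415.41 × 0.438371 = 1059 lb.
ΣF_y = 0: A_y + T·sin64° − 1750 − 2350 = 0 → A_y = 4100 − 2415.41 × 0.898794 = 1929 lb.

T = 2415 lb, A_x = 1059 lb, A_y = 1929 lb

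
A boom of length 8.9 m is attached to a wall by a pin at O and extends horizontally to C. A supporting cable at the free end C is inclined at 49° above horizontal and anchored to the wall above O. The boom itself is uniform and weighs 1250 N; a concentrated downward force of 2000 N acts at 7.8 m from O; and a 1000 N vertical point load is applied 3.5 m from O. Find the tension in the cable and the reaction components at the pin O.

ΣM about O: T·sin49°·8.9 − 1250·4.45 − 2000·7.8 − 1000·3.5 = 0 → T = 24662.5/(8.9·0.75471) = 3671.7 ≈ 3672 N.
ΣF_x = 0: O_x − T·cos49° = 0 → O_x = 3671.7 × 0.656059 = 2409 N.
ΣF_y = 0: O_y + T·sin49° − 1250 − 2000 − 1000 = 0 → O_y = 4250 − 3671.7 × 0.75471 = 1479 N.

T = 3672 N, O_x = 2409 N, O_y = 1479 N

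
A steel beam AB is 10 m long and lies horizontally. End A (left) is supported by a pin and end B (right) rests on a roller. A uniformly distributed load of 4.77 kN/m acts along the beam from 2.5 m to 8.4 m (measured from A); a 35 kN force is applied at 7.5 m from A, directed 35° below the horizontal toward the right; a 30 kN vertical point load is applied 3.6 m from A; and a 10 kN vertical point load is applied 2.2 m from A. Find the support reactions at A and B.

Resultant of the distributed load: 4.77 × 5.9 = 28.143 kN at 5.45 m from A.
ΣM about A: B_y·10 − (4.77·5.9)·5.45 − 35·sin35°·7.5 − 30·3.6 − 10·2.2 = 0 → B_y = 433.943/10 = 43.3943 ≈ 43.39 kN.
ΣF_y = 0: A_y + 43.3943 − 4.77·5.9 − 35·sin35° − 30 − 10 = 0 → A_y = 44.82 kN.
ΣF_x = 0: A_x + 35·cos35° = 0 → A_x = -28.67 kN.

A_x = -28.67 kN, A_y = 44.82 kN, B_y = 43.39 kN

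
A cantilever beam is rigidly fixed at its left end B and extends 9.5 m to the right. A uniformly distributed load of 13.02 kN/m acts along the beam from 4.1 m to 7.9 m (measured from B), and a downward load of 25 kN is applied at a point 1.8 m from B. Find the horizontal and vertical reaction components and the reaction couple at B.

Resultant of the distributed load: 13.02 × 3.8 = 49.476 kN at 6 m from B.
ΣF_x = 0: B_x = 0.
ΣF_y = 0: B_y − 13.02·3.8 − 25 = 0 → B_y = 74.48 kN.
ΣM about B: M_B − (13.02·3.8)·6 − 25·1.8 = 0 → M_B = 341.9 kN·m.

B_x = 0, B_y = 74.48 kN, M_B = 341.9 kN·m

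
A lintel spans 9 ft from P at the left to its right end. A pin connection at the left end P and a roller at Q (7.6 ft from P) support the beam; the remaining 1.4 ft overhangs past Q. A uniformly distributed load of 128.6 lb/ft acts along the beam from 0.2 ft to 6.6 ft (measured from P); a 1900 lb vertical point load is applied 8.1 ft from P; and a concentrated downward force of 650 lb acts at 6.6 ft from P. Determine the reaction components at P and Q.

Resultant of the distributed load: 128.6 × 6.4 = 823.04 lb at 3.4 ft from P.
Taking moments about P: Q_y·7.6 − (128.6·6.4)·3.4 − 1900·8.1 − 650·6.6 = 0 → Q_y = 22478.336/7.6 = 2957.68 ≈ 2958 lb.
ΣF_y = 0: P_y + 2957.68 − 128.6·6.4 − 1900 − 650 = 0 → P_y = 415.4 lb.
ΣF_x = 0: no horizontal applied forces, so P_x = 0.

P_x = 0, P_y = 415.4 lb, Q_y = 2958 lb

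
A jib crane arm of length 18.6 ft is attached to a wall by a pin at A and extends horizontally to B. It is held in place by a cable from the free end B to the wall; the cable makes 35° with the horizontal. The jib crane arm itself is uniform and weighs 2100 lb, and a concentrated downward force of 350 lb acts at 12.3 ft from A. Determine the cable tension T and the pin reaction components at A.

T = 2234 lb, A_x = 1830 lb, A_y = 1169 lb

ΣM about A: T·sin35°·18.6 − 2100·9.3 − 350·12.3 = 0 → T = 23835/(18.6·0.573576) = 2234.14 ≈ 2234 lb.
ΣF_x = 0: A_x − T·cos35° = 0 → A_x = 2234.14 × 0.819152 = 1830 lb.
ΣF_y = 0: A_y + T·sin35° − 2100 − 350 = 0 → A_y = 2450 − 2234.14 × 0.573576 = 1169 lb.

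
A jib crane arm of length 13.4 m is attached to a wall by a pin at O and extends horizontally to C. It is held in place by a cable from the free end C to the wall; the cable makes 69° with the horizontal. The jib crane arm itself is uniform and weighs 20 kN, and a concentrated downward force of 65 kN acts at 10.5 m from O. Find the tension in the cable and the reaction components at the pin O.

T = 65.27 kN, O_x = 23.39 kN, O_y = 24.07 kN

ΣM about O: T·sin69°·13.4 − 20·6.7 − 65·10.5 = 0 → T = 816.5/(13.4·0.93358) = 65.2679 ≈ 65.27 kN.
ΣF_x = 0: O_x − T·cos69° = 0 → O_x = 65.2679 × 0.358368 = 23.39 kN.
ΣF_y = 0: O_y + T·sin69° − 20 − 65 = 0 → O_y = 85 − 65.2679 × 0.93358 = 24.07 kN.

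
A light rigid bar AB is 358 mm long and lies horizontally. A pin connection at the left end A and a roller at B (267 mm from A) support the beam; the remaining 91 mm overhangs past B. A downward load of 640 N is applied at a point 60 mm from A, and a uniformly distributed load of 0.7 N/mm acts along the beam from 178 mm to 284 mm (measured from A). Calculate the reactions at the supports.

Resultant of the distributed load: 0.7 × 106 = 74.2 N at 231 mm from A.
ΣM about A: B_y·267 − 640·60 − (0.7·106)·231 = 0 → B_y = 55540.2/267 = 208.016 ≈ 208.0 N.
ΣF_y = 0: A_y + 208.016 − 640 − 0.7·106 = 0 → A_y = 506.2 N.
ΣF_x = 0: no horizontal applied forces, so A_x = 0.

A_x = 0, A_y = 506.2 N, B_y = 208.0 N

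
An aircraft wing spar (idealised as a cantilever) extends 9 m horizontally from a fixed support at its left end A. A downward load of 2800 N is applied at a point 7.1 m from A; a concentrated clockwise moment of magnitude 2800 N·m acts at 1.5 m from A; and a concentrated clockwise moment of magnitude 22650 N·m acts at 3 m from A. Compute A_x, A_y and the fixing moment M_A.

ΣF_x = 0: A_x = 0.
ΣF_y = 0: A_y − 2800 = 0 → A_y = 2800 N.
ΣM about A: M_A − 2800·7.1 − 2800 − 22650 = 0 → M_A = 45330 N·m.

A_x = 0, A_y = 2800 N, M_A = 45330 N·m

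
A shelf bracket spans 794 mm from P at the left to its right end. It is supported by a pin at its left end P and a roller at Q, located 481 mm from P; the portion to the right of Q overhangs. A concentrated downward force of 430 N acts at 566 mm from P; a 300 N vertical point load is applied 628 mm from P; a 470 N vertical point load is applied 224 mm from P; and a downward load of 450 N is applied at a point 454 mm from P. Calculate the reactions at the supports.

P_x = 0, P_y = 108.7 N, Q_y = 1541 N

Taking moments about P: Q_y·481 − 430·566 − 300·628 − 470·224 − 450·454 = 0 → Q_y = 741360/481 = 1541.29 ≈ 1541 N.
ΣF_y = 0: P_y + 1541.29 − 430 − 300 − 470 − 450 = 0 → P_y = 108.7 N.
ΣF_x = 0: no horizontal applied forces, so P_x = 0.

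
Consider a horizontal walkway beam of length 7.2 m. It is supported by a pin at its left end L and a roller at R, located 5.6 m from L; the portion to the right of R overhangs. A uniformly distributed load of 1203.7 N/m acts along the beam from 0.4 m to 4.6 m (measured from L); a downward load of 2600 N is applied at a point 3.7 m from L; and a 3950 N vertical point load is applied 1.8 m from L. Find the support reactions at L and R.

L_x = 0, L_y = 6361 N, R_y = 5244 N

Resultant of the distributed load: 1203.7 × 4.2 = 5055.54 N at 2.5 m from L.
ΣM about L: R_y·5.6 − (1203.7·4.2)·2.5 − 2600·3.7 − 3950·1.8 = 0 → R_y = 29368.85/5.6 = 5244.44 ≈ 5244 N.
ΣF_y = 0: L_y + 5244.44 − 1203.7·4.2 − 2600 − 3950 = 0 → L_y = 6361 N.
ΣF_x = 0: no horizontal applied forces, so L_x = 0.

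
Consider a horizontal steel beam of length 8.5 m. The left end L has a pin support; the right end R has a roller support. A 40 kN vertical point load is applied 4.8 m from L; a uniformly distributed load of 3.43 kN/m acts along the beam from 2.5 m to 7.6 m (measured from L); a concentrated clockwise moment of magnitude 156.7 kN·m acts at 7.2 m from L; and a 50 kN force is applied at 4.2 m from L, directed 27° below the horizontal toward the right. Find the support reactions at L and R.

L_x = -44.55 kN, L_y = 17.56 kN, R_y = 62.63 kN

Resultant of the distributed load: 3.43 × 5.1 = 17.493 kN at 5.05 m from L.
ΣM about L: R_y·8.5 − 40·4.8 − (3.43·5.1)·5.05 − 156.7 − 50·sin27°·4.2 = 0 → R_y = 532.378/8.5 = 62.6327 ≈ 62.63 kN.
ΣF_y = 0: L_y + 62.6327 − 40 − 3.43·5.1 − 50·sin27° = 0 → L_y = 17.56 kN.
ΣF_x = 0: L_x + 50·cos27° = 0 → L_x = -44.55 kN.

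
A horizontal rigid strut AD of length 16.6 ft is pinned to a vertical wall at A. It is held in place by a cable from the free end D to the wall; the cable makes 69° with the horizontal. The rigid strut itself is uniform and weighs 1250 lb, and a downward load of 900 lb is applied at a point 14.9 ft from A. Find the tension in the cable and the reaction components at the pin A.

ΣM about A: T·sin69°·16.6 − 1250·8.3 − 900·14.9 = 0 → T = 23785/(16.6·0.93358) = 1534.77 ≈ 1535 lb.
ΣF_x = 0: A_x − T·cos69° = 0 → A_x = 1534.77 × 0.358368 = 550.0 lb.
ΣF_y = 0: A_y + T·sin69° − 1250 − 900 = 0 → A_y = 2150 − 1534.77 × 0.93358 = 717.2 lb.

T = 1535 lb, A_x = 550.0 lb, A_y = 717.2 lb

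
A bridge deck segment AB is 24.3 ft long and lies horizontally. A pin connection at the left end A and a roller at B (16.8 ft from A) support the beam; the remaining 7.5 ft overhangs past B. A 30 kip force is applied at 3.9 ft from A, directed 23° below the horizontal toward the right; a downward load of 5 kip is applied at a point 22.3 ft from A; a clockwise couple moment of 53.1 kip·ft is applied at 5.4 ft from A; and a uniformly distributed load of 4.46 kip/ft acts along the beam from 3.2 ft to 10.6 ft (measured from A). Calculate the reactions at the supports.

A_x = -27.62 kip, A_y = 23.65 kip, B_y = 26.07 kip

Resultant of the distributed load: 4.46 × 7.4 = 33.004 kip at 6.9 ft from A.
ΣM about A: B_y·16.8 − 30·sin23°·3.9 − 5·22.3 − 53.1 − (4.46·7.4)·6.9 = 0 → B_y = 438.043/16.8 = 26.074 ≈ 26.07 kip.
ΣF_y = 0: A_y + 26.074 − 30·sin23° − 5 − 4.46·7.4 = 0 → A_y = 23.65 kip.
ΣF_x = 0: A_x + 30·cos23° = 0 → A_x = -27.62 kip.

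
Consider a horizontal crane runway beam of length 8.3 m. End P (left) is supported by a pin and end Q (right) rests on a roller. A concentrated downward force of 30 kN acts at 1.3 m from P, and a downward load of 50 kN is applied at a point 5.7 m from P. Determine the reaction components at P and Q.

Taking moments about P: Q_y·8.3 − 30·1.3 − 50·5.7 = 0 → Q_y = 324/8.3 = 39.0361 ≈ 39.04 kN.
ΣF_y = 0: P_y + 39.0361 − 30 − 50 = 0 → P_y = 40.96 kN.
ΣF_x = 0: no horizontal applied forces, so P_x = 0.

P_x = 0, P_y = 40.96 kN, Q_y = 39.04 kN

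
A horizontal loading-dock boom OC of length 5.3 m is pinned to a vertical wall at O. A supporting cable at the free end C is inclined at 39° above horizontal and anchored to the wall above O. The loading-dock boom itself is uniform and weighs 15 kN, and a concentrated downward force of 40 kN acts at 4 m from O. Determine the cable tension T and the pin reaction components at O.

T = 59.89 kN, O_x = 46.54 kN, O_y = 17.31 kN

ΣM about O: T·sin39°·5.3 − 15·2.65 − 40·4 = 0 → T = 199.75/(5.3·0.62932) = 59.8879 ≈ 59.89 kN.
ΣF_x = 0: O_x − T·cos39° = 0 → O_x = 59.8879 × 0.777146 = 46.54 kN.
ΣF_y = 0: O_y + T·sin39° − 15 − 40 = 0 → O_y = 55 − 59.8879 × 0.62932 = 17.31 kN.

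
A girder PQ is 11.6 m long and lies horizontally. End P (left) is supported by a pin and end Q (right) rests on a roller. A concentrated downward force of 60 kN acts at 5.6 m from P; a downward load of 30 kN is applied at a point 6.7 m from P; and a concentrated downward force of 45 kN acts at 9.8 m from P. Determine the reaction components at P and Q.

ΣM about P: Q_y·11.6 − 60·5.6 − 30·6.7 − 45·9.8 = 0 → Q_y = 978/11.6 = 84.3103 ≈ 84.31 kN.
ΣF_y = 0: P_y + 84.3103 − 60 − 30 − 45 = 0 → P_y = 50.69 kN.
ΣF_x = 0: no horizontal applied forces, so P_x = 0.

P_x = 0, P_y = 50.69 kN, Q_y = 84.31 kN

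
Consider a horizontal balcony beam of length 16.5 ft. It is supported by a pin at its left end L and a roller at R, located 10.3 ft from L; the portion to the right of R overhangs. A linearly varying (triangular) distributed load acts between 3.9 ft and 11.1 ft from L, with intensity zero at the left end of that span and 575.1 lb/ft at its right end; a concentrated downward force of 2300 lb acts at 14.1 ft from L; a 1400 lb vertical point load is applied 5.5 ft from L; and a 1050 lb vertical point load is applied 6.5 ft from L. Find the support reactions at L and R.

L_x = 0, L_y = 512.9 lb, R_y = 6307 lb

Resultant of the triangular load: ½ × 575.1 × 7.2 = 2070.36 lb, acting at 8.7 ft from L (one-third of the span from the peak).
Taking moments about L: R_y·10.3 − (½·575.1·7.2)·8.7 − 2300·14.1 − 1400·5.5 − 1050·6.5 = 0 → R_y = 64967.132/10.3 = 6307.49 ≈ 6307 lb.
ΣF_y = 0: L_y + 6307.49 − ½·575.1·7.2 − 2300 − 1400 − 1050 = 0 → L_y = 512.9 lb.
ΣF_x = 0: no horizontal applied forces, so L_x = 0.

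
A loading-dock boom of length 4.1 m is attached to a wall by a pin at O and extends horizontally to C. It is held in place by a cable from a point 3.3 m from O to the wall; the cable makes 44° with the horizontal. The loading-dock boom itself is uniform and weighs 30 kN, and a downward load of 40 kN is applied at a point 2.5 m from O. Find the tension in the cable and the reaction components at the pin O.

ΣM about O: T·sin44°·3.3 − 30·2.05 − 40·2.5 = 0 → T = 161.5/(3.3·0.694658) = 70.4511 ≈ 70.45 kN.
ΣF_x = 0: O_x − T·cos44° = 0 → O_x = 70.4511 × 0.71934 = 50.68 kN.
ΣF_y = 0: O_y + T·sin44° − 30 − 40 = 0 → O_y = 70 − 70.4511 × 0.694658 = 21.06 kN.

T = 70.45 kN, O_x = 50.68 kN, O_y = 21.06 kN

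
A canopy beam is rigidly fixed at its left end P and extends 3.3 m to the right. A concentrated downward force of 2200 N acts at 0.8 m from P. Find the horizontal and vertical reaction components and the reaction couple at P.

ΣF_x = 0: P_x = 0.
ΣF_y = 0: P_y − 2200 = 0 → P_y = 2200 N.
ΣM about P: M_P − 2200·0.8 = 0 → M_P = 1760 N·m.

P_x = 0, P_y = 2200 N, M_P = 1760 N·m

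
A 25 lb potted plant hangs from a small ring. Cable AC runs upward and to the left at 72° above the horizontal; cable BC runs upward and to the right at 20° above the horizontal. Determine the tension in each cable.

T_AC = 23.51 lb, T_BC = 7.730 lb

ΣF_x = 0: −T_AC·cos72° + T_BC·cos20° = 0 → T_BC = 0.328849·T_AC.
ΣF_y = 0: T_AC·sin72° + T_BC·sin20° = 25.
Substitute: T_AC·(0.951057 + 0.328849·0.34202) = 25 → T_AC = 23.5066 ≈ 23.51 lb.
Then T_BC = 0.328849 × 23.5066 = 7.730 lb.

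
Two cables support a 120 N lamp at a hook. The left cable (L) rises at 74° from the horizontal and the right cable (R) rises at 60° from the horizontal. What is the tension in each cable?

ΣF_x = 0: −T_L·cos74° + T_R·cos60° = 0 → T_R = 0.551275·T_L.
ΣF_y = 0: T_L·sin74° + T_R·sin60° = 120.
Substitute: T_L·(0.961262 + 0.551275·0.866025) = 120 → T_L = 83.4098 ≈ 83.41 N.
Then T_R = 0.551275 × 83.4098 = 45.98 N.

T_L = 83.41 N, T_R = 45.98 N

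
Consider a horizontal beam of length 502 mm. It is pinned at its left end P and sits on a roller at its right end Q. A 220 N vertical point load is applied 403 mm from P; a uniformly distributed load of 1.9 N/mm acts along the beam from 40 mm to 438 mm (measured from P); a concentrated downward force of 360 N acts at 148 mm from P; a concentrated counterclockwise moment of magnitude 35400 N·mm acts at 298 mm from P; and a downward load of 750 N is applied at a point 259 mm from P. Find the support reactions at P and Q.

P_x = 0, P_y = 1127 N, Q_y = 959.2 N

Resultant of the distributed load: 1.9 × 398 = 756.2 N at 239 mm from P.
ΣM about P: Q_y·502 − 220·403 − (1.9·398)·239 − 360·148 + 35400 − 750·259 = 0 → Q_y = 481521.8/502 = 959.207 ≈ 959.2 N.
ΣF_y = 0: P_y + 959.207 − 220 − 1.9·398 − 360 − 750 = 0 → P_y = 1127 N.
ΣF_x = 0: no horizontal applied forces, so P_x = 0.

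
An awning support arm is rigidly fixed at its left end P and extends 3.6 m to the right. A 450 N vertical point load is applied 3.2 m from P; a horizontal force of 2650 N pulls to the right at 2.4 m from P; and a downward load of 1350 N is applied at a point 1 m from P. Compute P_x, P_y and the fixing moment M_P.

ΣF_x = 0: P_x + 2650 = 0 → P_x = -2650 N.
ΣF_y = 0: P_y − 450 − 1350 = 0 → P_y = 1800 N.
ΣM about P: M_P − 450·3.2 − 1350·1 = 0 → M_P = 2790 N·m.

P_x = -2650 N, P_y = 1800 N, M_P = 2790 N·m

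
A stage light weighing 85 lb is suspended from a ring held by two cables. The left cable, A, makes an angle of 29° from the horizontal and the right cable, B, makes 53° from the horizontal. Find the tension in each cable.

ΣF_x = 0: −T_A·cos29° + T_B·cos53° = 0 → T_B = 1.4533·T_A.
ΣF_y = 0: T_A·sin29° + T_B·sin53° = 85.
Substitute: T_A·(0.48481 + 1.4533·0.798636) = 85 → T_A = 51.657 ≈ 51.66 lb.
Then T_B = 1.4533 × 51.657 = 75.07 lb.

T_A = 51.66 lb, T_B = 75.07 lb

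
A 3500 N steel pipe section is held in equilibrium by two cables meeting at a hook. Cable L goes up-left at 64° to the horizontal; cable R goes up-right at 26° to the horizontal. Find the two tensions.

T_L = 3146 N, T_R = 1534 N

ΣF_x = 0: −T_L·cos64° + T_R·cos26° = 0 → T_R = 0.487733·T_L.
ΣF_y = 0: T_L·sin64° + T_R·sin26° = 3500.
Substitute: T_L·(0.898794 + 0.487733·0.438371) = 3500 → T_L = 3145.78 ≈ 3146 N.
Then T_R = 0.487733 × 3145.78 = 1534 N.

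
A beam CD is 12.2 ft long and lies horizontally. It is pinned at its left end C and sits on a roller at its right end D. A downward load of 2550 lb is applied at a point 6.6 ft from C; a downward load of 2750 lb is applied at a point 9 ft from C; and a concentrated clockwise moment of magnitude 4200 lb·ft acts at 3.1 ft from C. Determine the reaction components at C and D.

Moments about C: D_y·12.2 − 2550·6.6 − 2750·9 − 4200 = 0 → D_y = 45780/12.2 = 3752.46 ≈ 3752 lb.
ΣF_y = 0: C_y + 3752.46 − 2550 − 2750 = 0 → C_y = 1548 lb.
ΣF_x = 0: no horizontal applied forces, so C_x = 0.

C_x = 0, C_y = 1548 lb, D_y = 3752 lb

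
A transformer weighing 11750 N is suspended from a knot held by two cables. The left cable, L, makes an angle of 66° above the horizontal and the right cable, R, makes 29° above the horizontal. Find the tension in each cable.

ΣF_x = 0: −T_L·cos66° + T_R·cos29° = 0 → T_R = 0.465044·T_L.
ΣF_y = 0: T_L·sin66° + T_R·sin29° = 11750.
Substitute: T_L·(0.913545 + 0.465044·0.48481) = 11750 → T_L = 10316 ≈ 10320 N.
Then T_R = 0.465044 × 10316 = 4797 N.

T_L = 10320 N, T_R = 4797 N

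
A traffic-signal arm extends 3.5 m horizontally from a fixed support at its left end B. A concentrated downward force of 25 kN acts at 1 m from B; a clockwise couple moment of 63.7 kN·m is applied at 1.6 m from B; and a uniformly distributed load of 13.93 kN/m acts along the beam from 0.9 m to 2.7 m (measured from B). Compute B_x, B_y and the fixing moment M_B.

Resultant of the distributed load: 13.93 × 1.8 = 25.074 kN at 1.8 m from B.
ΣF_x = 0: B_x = 0.
ΣF_y = 0: B_y − 25 − 13.93·1.8 = 0 → B_y = 50.07 kN.
ΣM about B: M_B − 25·1 − 63.7 − (13.93·1.8)·1.8 = 0 → M_B = 133.8 kN·m.

B_x = 0, B_y = 50.07 kN, M_B = 133.8 kN·m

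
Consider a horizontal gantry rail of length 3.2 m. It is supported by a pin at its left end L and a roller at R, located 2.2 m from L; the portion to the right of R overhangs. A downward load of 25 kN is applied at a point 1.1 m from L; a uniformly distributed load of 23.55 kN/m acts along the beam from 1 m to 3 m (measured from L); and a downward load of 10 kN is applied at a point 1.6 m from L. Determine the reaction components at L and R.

L_x = 0, L_y = 19.51 kN, R_y = 62.59 kN

Resultant of the distributed load: 23.55 × 2 = 47.1 kN at 2 m from L.
Moments about L: R_y·2.2 − 25·1.1 − (23.55·2)·2 − 10·1.6 = 0 → R_y = 137.7/2.2 = 62.5909 ≈ 62.59 kN.
ΣF_y = 0: L_y + 62.5909 − 25 − 23.55·2 − 10 = 0 → L_y = 19.51 kN.
ΣF_x = 0: no horizontal applied forces, so L_x = 0.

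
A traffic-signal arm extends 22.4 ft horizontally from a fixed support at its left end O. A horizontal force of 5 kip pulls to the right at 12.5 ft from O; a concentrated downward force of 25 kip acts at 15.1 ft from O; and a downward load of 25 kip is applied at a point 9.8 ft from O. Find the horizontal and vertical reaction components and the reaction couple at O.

ΣF_x = 0: O_x + 5 = 0 → O_x = -5.000 kip.
ΣF_y = 0: O_y − 25 − 25 = 0 → O_y = 50.00 kip.
ΣM about O: M_O − 25·15.1 − 25·9.8 = 0 → M_O = 622.5 kip·ft.

O_x = -5.000 kip, O_y = 50.00 kip, M_O = 622.5 kip·ft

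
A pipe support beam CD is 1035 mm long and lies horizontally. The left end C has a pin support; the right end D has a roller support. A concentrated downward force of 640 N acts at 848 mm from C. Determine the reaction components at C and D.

ΣM about C: D_y·1035 − 640·848 = 0 → D_y = 542720/1035 = 524.367 ≈ 524.4 N.
ΣF_y = 0: C_y + 524.367 − 640 = 0 → C_y = 115.6 N.
ΣF_x = 0: no horizontal applied forces, so C_x = 0.

C_x = 0, C_y = 115.6 N, D_y = 524.4 N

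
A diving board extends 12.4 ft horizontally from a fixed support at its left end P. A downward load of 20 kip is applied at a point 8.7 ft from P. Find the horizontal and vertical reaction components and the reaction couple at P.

P_x = 0, P_y = 20.00 kip, M_P = 174.0 kip·ft

ΣF_x = 0: P_x = 0.
ΣF_y = 0: P_y − 20 = 0 → P_y = 20.00 kip.
ΣM about P: M_P − 20·8.7 = 0 → M_P = 174.0 kip·ft.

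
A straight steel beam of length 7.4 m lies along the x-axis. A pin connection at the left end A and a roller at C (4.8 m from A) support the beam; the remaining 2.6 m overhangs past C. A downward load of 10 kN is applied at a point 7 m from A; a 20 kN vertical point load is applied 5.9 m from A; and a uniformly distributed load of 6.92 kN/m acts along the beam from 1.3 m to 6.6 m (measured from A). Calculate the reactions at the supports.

A_x = 0, A_y = -2.672 kN, C_y = 69.35 kN

Resultant of the distributed load: 6.92 × 5.3 = 36.676 kN at 3.95 m from A.
Moments about A: C_y·4.8 − 10·7 − 20·5.9 − (6.92·5.3)·3.95 = 0 → C_y = 332.8702/4.8 = 69.348 ≈ 69.35 kN.
ΣF_y = 0: A_y + 69.348 − 10 − 20 − 6.92·5.3 = 0 → A_y = -2.672 kN.
ΣF_x = 0: no horizontal applied forces, so A_x = 0.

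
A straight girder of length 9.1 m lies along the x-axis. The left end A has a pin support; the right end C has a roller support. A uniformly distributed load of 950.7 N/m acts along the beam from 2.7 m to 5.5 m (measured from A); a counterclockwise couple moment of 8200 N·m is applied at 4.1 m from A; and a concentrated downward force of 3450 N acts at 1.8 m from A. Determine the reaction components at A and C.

Resultant of the distributed load: 950.7 × 2.8 = 2661.96 N at 4.1 m from A.
ΣM about A: C_y·9.1 − (950.7·2.8)·4.1 + 8200 − 3450·1.8 = 0 → C_y = 8924.036/9.1 = 980.663 ≈ 980.7 N.
ΣF_y = 0: A_y + 980.663 − 950.7·2.8 − 3450 = 0 → A_y = 5131 N.
ΣF_x = 0: no horizontal applied forces, so A_x = 0.

A_x = 0, A_y = 5131 N, C_y = 980.7 N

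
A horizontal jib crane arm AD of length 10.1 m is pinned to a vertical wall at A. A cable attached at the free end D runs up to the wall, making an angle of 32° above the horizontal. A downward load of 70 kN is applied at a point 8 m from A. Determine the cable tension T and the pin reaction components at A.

T = 104.6 kN, A_x = 88.73 kN, A_y = 14.55 kN

ΣM about A: T·sin32°·10.1 − 70·8 = 0 → T = 560/(10.1·0.529919) = 104.63 ≈ 104.6 kN.
ΣF_x = 0: A_x − T·cos32° = 0 → A_x = 104.63 × 0.848048 = 88.73 kN.
ΣF_y = 0: A_y + T·sin32° − 70 = 0 → A_y = 70 − 104.63 × 0.529919 = 14.55 kN.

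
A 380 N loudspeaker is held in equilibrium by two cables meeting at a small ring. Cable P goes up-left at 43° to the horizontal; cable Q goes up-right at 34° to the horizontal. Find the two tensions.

T_P = 323.3 N, T_Q = 285.2 N

ΣF_x = 0: −T_P·cos43° + T_Q·cos34° = 0 → T_Q = 0.882172·T_P.
ΣF_y = 0: T_P·sin43° + T_Q·sin34° = 380.
Substitute: T_P·(0.681998 + 0.882172·0.559193) = 380 → T_P = 323.321 ≈ 323.3 N.
Then T_Q = 0.882172 × 323.321 = 285.2 N.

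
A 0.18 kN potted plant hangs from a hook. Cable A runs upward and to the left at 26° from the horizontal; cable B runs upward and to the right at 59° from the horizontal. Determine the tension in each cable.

T_A = 0.09306 kN, T_B = 0.1624 kN

ΣF_x = 0: −T_A·cos26° + T_B·cos59° = 0 → T_B = 1.7451·T_A.
ΣF_y = 0: T_A·sin26° + T_B·sin59° = 0.18.
Substitute: T_A·(0.438371 + 1.7451·0.857167) = 0.18 → T_A = 0.0930611 ≈ 0.09306 kN.
Then T_B = 1.7451 × 0.0930611 = 0.1624 kN.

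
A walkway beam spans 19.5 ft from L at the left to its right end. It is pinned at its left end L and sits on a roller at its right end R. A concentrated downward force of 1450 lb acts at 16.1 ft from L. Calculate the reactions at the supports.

L_x = 0, L_y = 252.8 lb, R_y = 1197 lb

Taking moments about L: R_y·19.5 − 1450·16.1 = 0 → R_y = 23345/19.5 = 1197.18 ≈ 1197 lb.
ΣF_y = 0: L_y + 1197.18 − 1450 = 0 → L_y = 252.8 lb.
ΣF_x = 0: no horizontal applied forces, so L_x = 0.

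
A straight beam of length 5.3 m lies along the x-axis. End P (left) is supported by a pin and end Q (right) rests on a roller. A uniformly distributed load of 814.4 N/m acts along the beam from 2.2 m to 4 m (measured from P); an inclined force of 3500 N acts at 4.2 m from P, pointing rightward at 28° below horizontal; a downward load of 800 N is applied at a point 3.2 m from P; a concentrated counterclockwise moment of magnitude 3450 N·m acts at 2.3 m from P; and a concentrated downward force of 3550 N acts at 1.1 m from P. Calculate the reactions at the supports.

Resultant of the distributed load: 814.4 × 1.8 = 1465.92 N at 3.1 m from P.
Taking moments about P: Q_y·5.3 − (814.4·1.8)·3.1 − 3500·sin28°·4.2 − 800·3.2 + 3450 − 3550·1.1 = 0 → Q_y = 14460.6/5.3 = 2728.42 ≈ 2728 N.
ΣF_y = 0: P_y + 2728.42 − 814.4·1.8 − 3500·sin28° − 800 − 3550 = 0 → P_y = 4731 N.
ΣF_x = 0: P_x + 3500·cos28° = 0 → P_x = -3090 N.

P_x = -3090 N, P_y = 4731 N, Q_y = 2728 N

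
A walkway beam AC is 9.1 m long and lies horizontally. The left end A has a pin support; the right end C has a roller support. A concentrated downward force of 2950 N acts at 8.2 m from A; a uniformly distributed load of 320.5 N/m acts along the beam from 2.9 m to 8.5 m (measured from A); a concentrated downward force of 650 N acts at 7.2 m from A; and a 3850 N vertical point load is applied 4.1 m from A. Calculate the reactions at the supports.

A_x = 0, A_y = 3213 N, C_y = 6031 N

Resultant of the distributed load: 320.5 × 5.6 = 1794.8 N at 5.7 m from A.
ΣM about A: C_y·9.1 − 2950·8.2 − (320.5·5.6)·5.7 − 650·7.2 − 3850·4.1 = 0 → C_y = 54885.36/9.1 = 6031.36 ≈ 6031 N.
ΣF_y = 0: A_y + 6031.36 − 2950 − 320.5·5.6 − 650 − 3850 = 0 → A_y = 3213 N.
ΣF_x = 0: no horizontal applied forces, so A_x = 0.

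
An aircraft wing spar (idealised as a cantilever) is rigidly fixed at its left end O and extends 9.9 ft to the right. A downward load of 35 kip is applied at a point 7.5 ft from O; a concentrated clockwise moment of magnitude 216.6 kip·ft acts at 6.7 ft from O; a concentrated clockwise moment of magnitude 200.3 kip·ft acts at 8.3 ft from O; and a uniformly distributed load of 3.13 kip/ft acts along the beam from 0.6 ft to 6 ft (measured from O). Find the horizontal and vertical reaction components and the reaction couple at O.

O_x = 0, O_y = 51.90 kip, M_O = 735.2 kip·ft

Resultant of the distributed load: 3.13 × 5.4 = 16.902 kip at 3.3 ft from O.
ΣF_x = 0: O_x = 0.
ΣF_y = 0: O_y − 35 − 3.13·5.4 = 0 → O_y = 51.90 kip.
ΣM about O: M_O − 35·7.5 − 216.6 − 200.3 − (3.13·5.4)·3.3 = 0 → M_O = 735.2 kip·ft.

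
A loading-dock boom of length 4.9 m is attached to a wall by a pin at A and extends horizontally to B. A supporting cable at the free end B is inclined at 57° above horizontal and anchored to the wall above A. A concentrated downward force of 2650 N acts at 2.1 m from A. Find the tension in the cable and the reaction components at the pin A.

ΣM about A: T·sin57°·4.9 − 2650·2.1 = 0 → T = 5565/(4.9·0.838671) = 1354.18 ≈ 1354 N.
ΣF_x = 0: A_x − T·cos57° = 0 → A_x = 1354.18 × 0.544639 = 737.5 N.
ΣF_y = 0: A_y + T·sin57° − 2650 = 0 → A_y = 2650 − 1354.18 × 0.838671 = 1514 N.

T = 1354 N, A_x = 737.5 N, A_y = 1514 N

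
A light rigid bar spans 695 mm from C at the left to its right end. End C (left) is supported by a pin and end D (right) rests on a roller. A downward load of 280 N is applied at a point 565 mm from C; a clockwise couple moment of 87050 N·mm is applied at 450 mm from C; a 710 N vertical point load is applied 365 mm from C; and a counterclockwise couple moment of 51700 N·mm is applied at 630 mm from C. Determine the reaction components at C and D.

C_x = 0, C_y = 338.6 N, D_y = 651.4 N

Moments about C: D_y·695 − 280·565 − 87050 − 710·365 + 51700 = 0 → D_y = 452700/695 = 651.367 ≈ 651.4 N.
ΣF_y = 0: C_y + 651.367 − 280 − 710 = 0 → C_y = 338.6 N.
ΣF_x = 0: no horizontal applied forces, so C_x = 0.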